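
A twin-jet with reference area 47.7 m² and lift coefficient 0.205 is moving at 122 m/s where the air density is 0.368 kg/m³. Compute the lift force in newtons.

L = 26800 N

Dynamic pressure q = ½ρv² = ½ × 0.368 × 122² = 2739 Pa.
L = q·S·CL = 2739 × 47.7 × 0.205 = 26800 N ≈ 26.8 kN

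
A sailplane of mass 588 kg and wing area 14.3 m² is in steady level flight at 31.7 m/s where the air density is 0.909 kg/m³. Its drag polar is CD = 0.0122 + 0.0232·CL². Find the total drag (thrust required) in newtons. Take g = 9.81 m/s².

D = 198 N

Weight W = mg = 588 × 9.81 = 5768.3 N; in level flight L = W.
q = ½ρv² = ½ × 0.909 × 31.7² = 456.7 Pa.
CL = W/(q·S) = 5768.3 / (456.7 × 14.3) = 0.8832.
CD = 0.0122 + 0.0232 × 0.8832² = 0.0303.
D = q·S·CD = 456.7 × 14.3 × 0.0303 = 197.9 N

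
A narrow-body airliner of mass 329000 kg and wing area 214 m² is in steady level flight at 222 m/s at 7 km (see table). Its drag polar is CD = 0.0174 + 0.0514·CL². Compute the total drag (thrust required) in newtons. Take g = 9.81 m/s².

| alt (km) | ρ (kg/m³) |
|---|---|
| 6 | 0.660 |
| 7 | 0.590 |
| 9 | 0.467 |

At 7 km, from the table: ρ = 0.590 kg/m³.
In steady level flight, lift balances weight: W = mg = 329000 × 9.81 = 3.2275×10^6 N.
Dynamic pressure q = 0.5 × 0.59 × 222² = 14540 Pa.
CL = 2W/(ρv²S) = 2×3.2275×10^6/(0.59×222²×214) = 1.037.
CD = 0.0174 + 0.0514 × 1.037² = 0.07271.
D = q·S·CD = 14540 × 214 × 0.07271 = 2.262×10^5 N

D = 2.26×10^5 N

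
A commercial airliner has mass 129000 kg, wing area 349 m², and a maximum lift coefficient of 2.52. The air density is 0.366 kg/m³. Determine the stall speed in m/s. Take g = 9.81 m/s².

Weight W = mg = 129000 × 9.81 = 1.265×10^6 N.
From L = ½ρV²S·CL,max = W: V_stall = √(2W/(ρSCL,max)) = √(2·1.265×10^6/(0.366·349·2.52))
V_stall = √7863 = 88.7 m/s

V_stall = 88.7 m/s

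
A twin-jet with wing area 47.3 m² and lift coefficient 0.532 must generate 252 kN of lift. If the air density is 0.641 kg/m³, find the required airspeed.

v = 177 m/s

L = ½ρv²S·CL ⇒ v = √(2L/(ρ·S·CL))
v = √(2 × 2.52×10^5 / (0.641 × 47.3 × 0.532)) = √31250 = 177 m/s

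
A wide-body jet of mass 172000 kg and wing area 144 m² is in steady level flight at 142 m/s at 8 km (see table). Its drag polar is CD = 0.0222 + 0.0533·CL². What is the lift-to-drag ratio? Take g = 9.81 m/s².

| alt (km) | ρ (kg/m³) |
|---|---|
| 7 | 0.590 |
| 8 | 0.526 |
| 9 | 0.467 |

L/D = 7.82

At 8 km, from the table: ρ = 0.526 kg/m³.
Level flight ⇒ L = W = m·g = 172000 × 9.81 = 1.6873×10^6 N.
q = ½ρv² = ½ × 0.526 × 142² = 5303 Pa.
Required CL = L/(qS) = 1.6873×10^6/(5303·144) = 2.21.
CD = 0.0222 + 0.0533 × 2.21² = 0.2824.
L/D = CL/CD = 2.21 / 0.2824 = 7.82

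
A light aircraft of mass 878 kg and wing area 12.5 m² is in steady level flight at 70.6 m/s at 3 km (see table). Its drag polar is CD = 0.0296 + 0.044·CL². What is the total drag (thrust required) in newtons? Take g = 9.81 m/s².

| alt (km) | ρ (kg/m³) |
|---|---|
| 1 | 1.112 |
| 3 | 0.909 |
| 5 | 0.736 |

At 3 km, from the table: ρ = 0.909 kg/m³.
Level flight ⇒ L = W = m·g = 878 × 9.81 = 8613.2 N.
Dynamic pressure q = 0.5 × 0.909 × 70.6² = 2265 Pa.
Required CL = L/(qS) = 8613.2/(2265·12.5) = 0.3042.
CD = 0.0296 + 0.044 × 0.3042² = 0.03367.
D = q·S·CD = 2265 × 12.5 × 0.03367 = 953.5 N

D = 953 N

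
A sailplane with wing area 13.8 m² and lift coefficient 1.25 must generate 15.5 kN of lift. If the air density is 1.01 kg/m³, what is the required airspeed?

L = ½ρv²S·CL ⇒ v = √(2L/(ρ·S·CL))
v = √(2 × 15500 / (1.01 × 13.8 × 1.25)) = √1779 = 42.2 m/s

v = 42.2 m/s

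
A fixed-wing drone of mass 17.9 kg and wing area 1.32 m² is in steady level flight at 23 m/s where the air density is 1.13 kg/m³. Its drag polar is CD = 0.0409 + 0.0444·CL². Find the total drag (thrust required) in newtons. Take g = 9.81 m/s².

D = 19.6 N

Weight W = mg = 17.9 × 9.81 = 175.6 N; in level flight L = W.
Dynamic pressure q = 0.5 × 1.13 × 23² = 298.9 Pa.
CL = 2W/(ρv²S) = 2×175.6/(1.13×23²×1.32) = 0.4451.
CD = 0.0409 + 0.0444 × 0.4451² = 0.0497.
D = q·S·CD = 298.9 × 1.32 × 0.0497 = 19.61 N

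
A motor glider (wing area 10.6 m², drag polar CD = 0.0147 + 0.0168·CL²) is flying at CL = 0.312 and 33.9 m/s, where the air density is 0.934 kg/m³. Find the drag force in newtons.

CD = 0.0147 + 0.0168 × 0.312² = 0.01634
D = ½ρv²S·CD = ½ × 0.934 × 33.9² × 10.6 × 0.01634 = 92.9 N

D = 92.9 N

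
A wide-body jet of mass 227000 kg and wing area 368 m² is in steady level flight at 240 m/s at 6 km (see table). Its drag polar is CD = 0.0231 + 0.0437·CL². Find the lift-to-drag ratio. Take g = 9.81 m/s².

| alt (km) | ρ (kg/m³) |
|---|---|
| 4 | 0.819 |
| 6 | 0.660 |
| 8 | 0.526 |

At 6 km, from the table: ρ = 0.660 kg/m³.
Level flight ⇒ L = W = m·g = 227000 × 9.81 = 2.2269×10^6 N.
q = ½ρv² = ½ × 0.66 × 240² = 19010 Pa.
CL = W/(q·S) = 2.2269×10^6 / (19010 × 368) = 0.3184.
CD = 0.0231 + 0.0437 × 0.3184² = 0.02753.
L/D = CL/CD = 0.3184 / 0.02753 = 11.6

L/D = 11.6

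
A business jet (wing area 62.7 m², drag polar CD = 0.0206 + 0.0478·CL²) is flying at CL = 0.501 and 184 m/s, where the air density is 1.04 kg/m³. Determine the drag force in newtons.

D = 36000 N

CD = 0.0206 + 0.0478 × 0.501² = 0.0326
D = ½ρv²S·CD = ½ × 1.04 × 184² × 62.7 × 0.0326 = 36000 N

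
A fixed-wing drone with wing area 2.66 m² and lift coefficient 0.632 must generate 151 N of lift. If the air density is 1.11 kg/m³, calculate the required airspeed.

v = 12.7 m/s

L = ½ρv²S·CL ⇒ v = √(2L/(ρ·S·CL))
v = √(2 × 151 / (1.11 × 2.66 × 0.632)) = √161.8 = 12.7 m/s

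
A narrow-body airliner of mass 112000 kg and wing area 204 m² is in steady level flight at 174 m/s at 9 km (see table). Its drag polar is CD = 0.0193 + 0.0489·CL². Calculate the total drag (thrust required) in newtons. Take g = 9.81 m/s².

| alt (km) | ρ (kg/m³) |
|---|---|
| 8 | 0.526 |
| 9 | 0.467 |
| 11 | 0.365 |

D = 68800 N

At 9 km, from the table: ρ = 0.467 kg/m³.
Level flight ⇒ L = W = m·g = 112000 × 9.81 = 1.0987×10^6 N.
q = ½ρv² = ½ × 0.467 × 174² = 7069 Pa.
CL = 2W/(ρv²S) = 2×1.0987×10^6/(0.467×174²×204) = 0.7619.
CD = 0.0193 + 0.0489 × 0.7619² = 0.04768.
D = q·S·CD = 7069 × 204 × 0.04768 = 68770 N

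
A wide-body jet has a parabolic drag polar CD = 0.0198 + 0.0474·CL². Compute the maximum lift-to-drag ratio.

(L/D)max = 16.3

For CD = CD0 + K·CL², (L/D)max occurs at CL* = √(CD0/K) and equals 1/(2√(K·CD0)).
(L/D)max = 1/(2√(0.0474 × 0.0198)) = 1/(2 × 0.03064) = 16.3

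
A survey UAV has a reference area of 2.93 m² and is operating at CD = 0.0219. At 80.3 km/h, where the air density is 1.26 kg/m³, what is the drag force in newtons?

D = 20.1 N

Convert speed: v = 80.3 km/h ÷ 3.6 = 22.31 m/s.
Dynamic pressure q = ½ρv² = ½ × 1.26 × 22.31² = 313.4 Pa.
D = q·S·CD = 313.4 × 2.93 × 0.0219 = 20.1 N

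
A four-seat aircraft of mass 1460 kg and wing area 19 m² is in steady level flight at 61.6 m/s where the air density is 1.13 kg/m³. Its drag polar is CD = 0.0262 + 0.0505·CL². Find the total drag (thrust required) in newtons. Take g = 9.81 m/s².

D = 1320 N

Weight W = mg = 1460 × 9.81 = 14323 N; in level flight L = W.
Dynamic pressure q = 0.5 × 1.13 × 61.6² = 2144 Pa.
CL = 2W/(ρv²S) = 2×14323/(1.13×61.6²×19) = 0.3516.
CD = 0.0262 + 0.0505 × 0.3516² = 0.03244.
D = q·S·CD = 2144 × 19 × 0.03244 = 1322 N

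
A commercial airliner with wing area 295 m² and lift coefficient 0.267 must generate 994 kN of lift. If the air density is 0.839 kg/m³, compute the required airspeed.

L = ½ρv²S·CL ⇒ v = √(2L/(ρ·S·CL))
v = √(2 × 9.94×10^5 / (0.839 × 295 × 0.267)) = √30080 = 173 m/s

v = 173 m/s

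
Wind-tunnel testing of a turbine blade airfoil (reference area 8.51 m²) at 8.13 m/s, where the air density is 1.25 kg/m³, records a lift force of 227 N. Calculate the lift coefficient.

From L = ½ρv²S·CL, rearranging gives CL = 2L/(ρv²S).
CL = 2 × 227 / (1.25 × 8.13² × 8.51) = 0.646

CL = 0.646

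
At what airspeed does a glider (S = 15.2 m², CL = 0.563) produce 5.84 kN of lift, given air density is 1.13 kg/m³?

L = ½ρv²S·CL ⇒ v = √(2L/(ρ·S·CL))
v = √(2 × 5840 / (1.13 × 15.2 × 0.563)) = √1208 = 34.8 m/s

v = 34.8 m/s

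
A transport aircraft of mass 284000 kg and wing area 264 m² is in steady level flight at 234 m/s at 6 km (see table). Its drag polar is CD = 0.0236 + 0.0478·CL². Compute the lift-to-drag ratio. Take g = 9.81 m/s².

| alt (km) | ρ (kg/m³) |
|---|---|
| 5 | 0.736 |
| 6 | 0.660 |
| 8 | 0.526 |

L/D = 14.6

At 6 km, from the table: ρ = 0.660 kg/m³.
Weight W = mg = 284000 × 9.81 = 2.786×10^6 N; in level flight L = W.
q = ½ρv² = ½ × 0.66 × 234² = 18070 Pa.
CL = 2W/(ρv²S) = 2×2.786×10^6/(0.66×234²×264) = 0.584.
CD = 0.0236 + 0.0478 × 0.584² = 0.0399.
L/D = CL/CD = 0.584 / 0.0399 = 14.6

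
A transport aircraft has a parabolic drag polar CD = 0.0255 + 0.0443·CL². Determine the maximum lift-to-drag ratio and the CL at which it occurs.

(L/D)max = 14.9, at CL = 0.759

For CD = CD0 + K·CL², (L/D)max occurs at CL* = √(CD0/K) and equals 1/(2√(K·CD0)).
(L/D)max = 1/(2√(0.0443 × 0.0255)) = 1/(2 × 0.03361) = 14.9
CL* = √(0.0255/0.0443) = 0.759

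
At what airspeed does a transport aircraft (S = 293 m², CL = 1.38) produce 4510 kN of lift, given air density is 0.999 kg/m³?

v = 149 m/s

L = ½ρv²S·CL ⇒ v = √(2L/(ρ·S·CL))
v = √(2 × 4.51×10^6 / (0.999 × 293 × 1.38)) = √22330 = 149 m/s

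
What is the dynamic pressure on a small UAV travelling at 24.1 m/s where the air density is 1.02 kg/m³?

q = ½ρv² = ½ × 1.02 × 24.1² = 296 Pa

q = 296 Pa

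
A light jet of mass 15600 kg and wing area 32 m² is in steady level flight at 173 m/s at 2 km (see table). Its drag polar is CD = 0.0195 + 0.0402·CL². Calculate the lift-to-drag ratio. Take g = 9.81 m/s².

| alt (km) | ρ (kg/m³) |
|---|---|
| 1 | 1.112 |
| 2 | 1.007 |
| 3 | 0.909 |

At 2 km, from the table: ρ = 1.007 kg/m³.
Level flight ⇒ L = W = m·g = 15600 × 9.81 = 1.5304×10^5 N.
q = ½ρv² = ½ × 1.007 × 173² = 15070 Pa.
CL = 2W/(ρv²S) = 2×1.5304×10^5/(1.007×173²×32) = 0.3174.
CD = 0.0195 + 0.0402 × 0.3174² = 0.02355.
L/D = CL/CD = 0.3174 / 0.02355 = 13.5

L/D = 13.5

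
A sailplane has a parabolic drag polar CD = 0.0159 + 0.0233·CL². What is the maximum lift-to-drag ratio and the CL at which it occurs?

(L/D)max = 26, at CL = 0.826

For CD = CD0 + K·CL², (L/D)max occurs at CL* = √(CD0/K) and equals 1/(2√(K·CD0)).
(L/D)max = 1/(2√(0.0233 × 0.0159)) = 1/(2 × 0.01925) = 26
CL* = √(0.0159/0.0233) = 0.826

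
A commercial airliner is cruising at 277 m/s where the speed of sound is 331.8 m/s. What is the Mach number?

M = 0.835

M = v/a = 277 / 331.8 = 0.835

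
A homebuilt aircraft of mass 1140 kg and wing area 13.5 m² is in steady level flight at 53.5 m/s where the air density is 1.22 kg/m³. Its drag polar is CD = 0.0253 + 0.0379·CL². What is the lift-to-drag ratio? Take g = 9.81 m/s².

L/D = 14

In steady level flight, lift balances weight: W = mg = 1140 × 9.81 = 11183 N.
Dynamic pressure q = 0.5 × 1.22 × 53.5² = 1746 Pa.
Required CL = L/(qS) = 11183/(1746·13.5) = 0.4745.
CD = 0.0253 + 0.0379 × 0.4745² = 0.03383.
L/D = CL/CD = 0.4745 / 0.03383 = 14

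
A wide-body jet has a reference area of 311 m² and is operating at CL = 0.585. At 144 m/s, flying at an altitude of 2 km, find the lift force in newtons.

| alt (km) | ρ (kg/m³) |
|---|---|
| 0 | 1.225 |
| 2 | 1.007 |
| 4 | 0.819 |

At 2 km, from the table: ρ = 1.007 kg/m³.
Dynamic pressure q = ½ρv² = ½ × 1.007 × 144² = 10440 Pa.
L = q·S·CL = 10440 × 311 × 0.585 = 1.9×10^6 N ≈ 1900 kN

L = 1.9×10^6 N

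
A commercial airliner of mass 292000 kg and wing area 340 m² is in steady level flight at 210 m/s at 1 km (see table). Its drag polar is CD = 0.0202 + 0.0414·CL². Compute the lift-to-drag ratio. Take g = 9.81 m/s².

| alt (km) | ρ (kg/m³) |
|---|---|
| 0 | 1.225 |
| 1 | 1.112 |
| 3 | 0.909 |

L/D = 13.7

At 1 km, from the table: ρ = 1.112 kg/m³.
In steady level flight, lift balances weight: W = mg = 292000 × 9.81 = 2.8645×10^6 N.
q = ½ρv² = ½ × 1.112 × 210² = 24520 Pa.
CL = W/(q·S) = 2.8645×10^6 / (24520 × 340) = 0.3436.
CD = 0.0202 + 0.0414 × 0.3436² = 0.02509.
L/D = CL/CD = 0.3436 / 0.02509 = 13.7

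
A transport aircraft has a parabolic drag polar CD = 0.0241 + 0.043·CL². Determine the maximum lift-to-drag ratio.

(L/D)max = 15.5

For CD = CD0 + K·CL², (L/D)max occurs at CL* = √(CD0/K) and equals 1/(2√(K·CD0)).
(L/D)max = 1/(2√(0.043 × 0.0241)) = 1/(2 × 0.03219) = 15.5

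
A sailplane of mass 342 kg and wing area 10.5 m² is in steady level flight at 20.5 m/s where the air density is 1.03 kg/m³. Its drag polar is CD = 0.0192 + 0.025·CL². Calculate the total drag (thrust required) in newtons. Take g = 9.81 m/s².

D = 167 N

Weight W = mg = 342 × 9.81 = 3355 N; in level flight L = W.
Dynamic pressure q = 0.5 × 1.03 × 20.5² = 216.4 Pa.
CL = W/(q·S) = 3355 / (216.4 × 10.5) = 1.476.
CD = 0.0192 + 0.025 × 1.476² = 0.07369.
D = q·S·CD = 216.4 × 10.5 × 0.07369 = 167.5 N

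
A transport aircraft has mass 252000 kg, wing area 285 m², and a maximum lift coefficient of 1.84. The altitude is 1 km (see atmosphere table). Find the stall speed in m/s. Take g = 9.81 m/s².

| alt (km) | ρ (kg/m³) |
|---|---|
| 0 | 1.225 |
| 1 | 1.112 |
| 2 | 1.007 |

V_stall = 92.1 m/s

At 1 km, from the table: ρ = 1.112 kg/m³.
At stall, lift equals weight: L = W = m·g = 252000 × 9.81 = 2.472×10^6 N.
From L = ½ρV²S·CL,max = W: V_stall = √(2W/(ρSCL,max)) = √(2·2.472×10^6/(1.112·285·1.84))
V_stall = √8479 = 92.1 m/s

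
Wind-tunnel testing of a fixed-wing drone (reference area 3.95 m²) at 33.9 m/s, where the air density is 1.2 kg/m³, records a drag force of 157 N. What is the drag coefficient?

CD = 0.0576

From D = ½ρv²S·CD, rearranging gives CD = 2D/(ρv²S).
CD = 2 × 157 / (1.2 × 33.9² × 3.95) = 0.0576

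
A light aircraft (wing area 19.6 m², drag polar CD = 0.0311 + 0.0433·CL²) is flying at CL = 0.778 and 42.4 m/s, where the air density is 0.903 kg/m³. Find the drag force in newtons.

D = 912 N

CD = 0.0311 + 0.0433 × 0.778² = 0.05731
D = ½ρv²S·CD = ½ × 0.903 × 42.4² × 19.6 × 0.05731 = 912 N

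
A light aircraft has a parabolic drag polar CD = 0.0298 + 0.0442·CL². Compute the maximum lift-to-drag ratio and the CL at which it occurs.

For CD = CD0 + K·CL², (L/D)max occurs at CL* = √(CD0/K) and equals 1/(2√(K·CD0)).
(L/D)max = 1/(2√(0.0442 × 0.0298)) = 1/(2 × 0.03629) = 13.8
CL* = √(0.0298/0.0442) = 0.821

(L/D)max = 13.8, at CL = 0.821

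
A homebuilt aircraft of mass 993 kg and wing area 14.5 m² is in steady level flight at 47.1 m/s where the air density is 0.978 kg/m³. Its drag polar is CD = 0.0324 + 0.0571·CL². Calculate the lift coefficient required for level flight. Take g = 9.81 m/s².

Level flight ⇒ L = W = m·g = 993 × 9.81 = 9741.3 N.
Dynamic pressure q = 0.5 × 0.978 × 47.1² = 1085 Pa.
Required CL = L/(qS) = 9741.3/(1085·14.5) = 0.6193.

CL = 0.619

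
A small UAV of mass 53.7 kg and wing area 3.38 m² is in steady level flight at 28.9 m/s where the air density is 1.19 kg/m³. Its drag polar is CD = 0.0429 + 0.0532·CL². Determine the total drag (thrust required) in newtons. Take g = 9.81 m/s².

In steady level flight, lift balances weight: W = mg = 53.7 × 9.81 = 526.8 N.
q = ½ρv² = ½ × 1.19 × 28.9² = 496.9 Pa.
CL = W/(q·S) = 526.8 / (496.9 × 3.38) = 0.3136.
CD = 0.0429 + 0.0532 × 0.3136² = 0.04813.
D = q·S·CD = 496.9 × 3.38 × 0.04813 = 80.85 N

D = 80.8 N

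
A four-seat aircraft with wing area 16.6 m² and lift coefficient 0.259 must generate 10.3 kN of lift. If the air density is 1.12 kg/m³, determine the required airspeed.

v = 65.4 m/s

L = ½ρv²S·CL ⇒ v = √(2L/(ρ·S·CL))
v = √(2 × 10300 / (1.12 × 16.6 × 0.259)) = √4278 = 65.4 m/s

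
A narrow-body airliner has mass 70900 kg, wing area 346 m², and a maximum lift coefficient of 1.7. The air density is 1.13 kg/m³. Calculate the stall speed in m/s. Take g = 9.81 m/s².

V_stall = 45.7 m/s

Stall occurs when L = W at CL,max. W = mg = 70900 × 9.81 = 6.955×10^5 N.
From L = ½ρV²S·CL,max = W: V_stall = √(2W/(ρSCL,max)) = √(2·6.955×10^5/(1.13·346·1.7))
V_stall = √2093 = 45.7 m/s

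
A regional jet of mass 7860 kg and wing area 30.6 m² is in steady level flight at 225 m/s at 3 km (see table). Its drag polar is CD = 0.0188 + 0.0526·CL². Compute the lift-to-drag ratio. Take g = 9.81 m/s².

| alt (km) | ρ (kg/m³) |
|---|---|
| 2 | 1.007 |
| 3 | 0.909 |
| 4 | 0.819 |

L/D = 5.64

At 3 km, from the table: ρ = 0.909 kg/m³.
Weight W = mg = 7860 × 9.81 = 77107 N; in level flight L = W.
Dynamic pressure q = 0.5 × 0.909 × 225² = 23010 Pa.
Required CL = L/(qS) = 77107/(23010·30.6) = 0.1095.
CD = 0.0188 + 0.0526 × 0.1095² = 0.01943.
L/D = CL/CD = 0.1095 / 0.01943 = 5.64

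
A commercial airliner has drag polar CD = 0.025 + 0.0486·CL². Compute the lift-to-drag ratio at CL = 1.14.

CD = 0.025 + 0.0486 × 1.14² = 0.08816
L/D = CL/CD = 1.14 / 0.08816 = 12.9

L/D = 12.9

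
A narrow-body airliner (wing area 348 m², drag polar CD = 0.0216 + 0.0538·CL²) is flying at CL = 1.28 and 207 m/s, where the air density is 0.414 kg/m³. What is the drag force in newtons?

D = 3.39×10^5 N

CD = 0.0216 + 0.0538 × 1.28² = 0.1097
D = ½ρv²S·CD = ½ × 0.414 × 207² × 348 × 0.1097 = 3.39×10^5 N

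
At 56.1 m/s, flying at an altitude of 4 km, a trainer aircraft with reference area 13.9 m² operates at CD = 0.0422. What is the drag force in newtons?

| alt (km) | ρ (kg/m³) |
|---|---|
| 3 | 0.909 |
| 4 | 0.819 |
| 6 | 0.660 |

D = 756 N

At 4 km, from the table: ρ = 0.819 kg/m³.
D = ½ρv²S·CD = ½ × 0.819 × 56.1² × 13.9 × 0.0422 = 756 N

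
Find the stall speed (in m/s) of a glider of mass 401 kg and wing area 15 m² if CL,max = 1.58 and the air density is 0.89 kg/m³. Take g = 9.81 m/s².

At stall, lift equals weight: L = W = m·g = 401 × 9.81 = 3934 N.
From L = ½ρV²S·CL,max = W: V_stall = √(2W/(ρSCL,max)) = √(2·3934/(0.89·15·1.58))
V_stall = √373 = 19.3 m/s

V_stall = 19.3 m/s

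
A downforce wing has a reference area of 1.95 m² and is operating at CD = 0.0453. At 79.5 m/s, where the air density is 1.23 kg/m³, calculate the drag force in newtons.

D = ½ρv²S·CD = ½ × 1.23 × 79.5² × 1.95 × 0.0453 = 343 N

D = 343 N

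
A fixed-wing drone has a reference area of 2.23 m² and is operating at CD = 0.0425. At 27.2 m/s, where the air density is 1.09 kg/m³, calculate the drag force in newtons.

D = 38.2 N

D = ½ρv²S·CD = ½ × 1.09 × 27.2² × 2.23 × 0.0425 = 38.2 N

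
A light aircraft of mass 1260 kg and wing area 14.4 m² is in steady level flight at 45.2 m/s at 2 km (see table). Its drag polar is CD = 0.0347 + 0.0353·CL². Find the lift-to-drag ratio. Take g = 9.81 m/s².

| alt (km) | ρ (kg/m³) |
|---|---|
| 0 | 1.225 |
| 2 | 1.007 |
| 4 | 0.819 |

L/D = 14.1

At 2 km, from the table: ρ = 1.007 kg/m³.
Weight W = mg = 1260 × 9.81 = 12361 N; in level flight L = W.
q = ½ρv² = ½ × 1.007 × 45.2² = 1029 Pa.
Required CL = L/(qS) = 12361/(1029·14.4) = 0.8345.
CD = 0.0347 + 0.0353 × 0.8345² = 0.05928.
L/D = CL/CD = 0.8345 / 0.05928 = 14.1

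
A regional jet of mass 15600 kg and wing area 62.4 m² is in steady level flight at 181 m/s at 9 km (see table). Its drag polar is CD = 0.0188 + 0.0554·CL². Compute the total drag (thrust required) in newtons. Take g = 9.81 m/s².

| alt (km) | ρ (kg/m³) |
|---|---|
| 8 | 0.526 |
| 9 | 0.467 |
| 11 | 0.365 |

D = 11700 N

At 9 km, from the table: ρ = 0.467 kg/m³.
In steady level flight, lift balances weight: W = mg = 15600 × 9.81 = 1.5304×10^5 N.
q = ½ρv² = ½ × 0.467 × 181² = 7650 Pa.
CL = 2W/(ρv²S) = 2×1.5304×10^5/(0.467×181²×62.4) = 0.3206.
CD = 0.0188 + 0.0554 × 0.3206² = 0.02449.
D = q·S·CD = 7650 × 62.4 × 0.02449 = 11690 N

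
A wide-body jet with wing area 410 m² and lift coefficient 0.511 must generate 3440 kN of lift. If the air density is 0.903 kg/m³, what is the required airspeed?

L = ½ρv²S·CL ⇒ v = √(2L/(ρ·S·CL))
v = √(2 × 3.44×10^6 / (0.903 × 410 × 0.511)) = √36370 = 191 m/s

v = 191 m/s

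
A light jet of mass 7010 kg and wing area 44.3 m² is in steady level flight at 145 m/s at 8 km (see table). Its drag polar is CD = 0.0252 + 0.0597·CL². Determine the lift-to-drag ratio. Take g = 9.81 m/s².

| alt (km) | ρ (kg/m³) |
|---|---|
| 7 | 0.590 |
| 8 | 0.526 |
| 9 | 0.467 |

At 8 km, from the table: ρ = 0.526 kg/m³.
In steady level flight, lift balances weight: W = mg = 7010 × 9.81 = 68768 N.
q = ½ρv² = ½ × 0.526 × 145² = 5530 Pa.
CL = W/(q·S) = 68768 / (5530 × 44.3) = 0.2807.
CD = 0.0252 + 0.0597 × 0.2807² = 0.0299.
L/D = CL/CD = 0.2807 / 0.0299 = 9.39

L/D = 9.39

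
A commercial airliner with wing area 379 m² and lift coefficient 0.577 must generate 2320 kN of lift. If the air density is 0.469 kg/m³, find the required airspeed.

L = ½ρv²S·CL ⇒ v = √(2L/(ρ·S·CL))
v = √(2 × 2.32×10^6 / (0.469 × 379 × 0.577)) = √45240 = 213 m/s

v = 213 m/s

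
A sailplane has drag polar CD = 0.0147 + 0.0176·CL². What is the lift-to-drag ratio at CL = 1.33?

CD = 0.0147 + 0.0176 × 1.33² = 0.04583
L/D = CL/CD = 1.33 / 0.04583 = 29

L/D = 29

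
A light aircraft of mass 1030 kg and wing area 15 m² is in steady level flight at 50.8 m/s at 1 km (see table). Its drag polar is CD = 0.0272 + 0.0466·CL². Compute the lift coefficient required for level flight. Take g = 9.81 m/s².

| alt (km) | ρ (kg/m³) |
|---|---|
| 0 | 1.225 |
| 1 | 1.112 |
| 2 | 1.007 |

At 1 km, from the table: ρ = 1.112 kg/m³.
Level flight ⇒ L = W = m·g = 1030 × 9.81 = 10104 N.
Dynamic pressure q = 0.5 × 1.112 × 50.8² = 1435 Pa.
CL = W/(q·S) = 10104 / (1435 × 15) = 0.4695.

CL = 0.469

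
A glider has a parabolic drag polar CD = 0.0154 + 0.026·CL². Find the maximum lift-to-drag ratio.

For CD = CD0 + K·CL², (L/D)max occurs at CL* = √(CD0/K) and equals 1/(2√(K·CD0)).
(L/D)max = 1/(2√(0.026 × 0.0154)) = 1/(2 × 0.02001) = 25

(L/D)max = 25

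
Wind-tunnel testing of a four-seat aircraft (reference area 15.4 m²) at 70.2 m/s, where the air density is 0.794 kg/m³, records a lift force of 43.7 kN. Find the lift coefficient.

From L = ½ρv²S·CL, rearranging gives CL = 2L/(ρv²S).
CL = 2 × 43700 / (0.794 × 70.2² × 15.4) = 1.45

CL = 1.45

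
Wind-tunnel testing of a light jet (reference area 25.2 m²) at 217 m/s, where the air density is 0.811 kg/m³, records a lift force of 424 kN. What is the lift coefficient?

CL = 0.881

From L = ½ρv²S·CL, rearranging gives CL = 2L/(ρv²S).
CL = 2 × 4.24×10^5 / (0.811 × 217² × 25.2) = 0.881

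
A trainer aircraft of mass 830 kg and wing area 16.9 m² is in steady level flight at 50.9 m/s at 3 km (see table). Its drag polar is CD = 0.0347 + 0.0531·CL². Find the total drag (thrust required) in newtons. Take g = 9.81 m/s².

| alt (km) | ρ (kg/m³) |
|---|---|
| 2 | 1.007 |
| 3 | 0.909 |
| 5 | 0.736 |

D = 867 N

At 3 km, from the table: ρ = 0.909 kg/m³.
Level flight ⇒ L = W = m·g = 830 × 9.81 = 8142.3 N.
Dynamic pressure q = 0.5 × 0.909 × 50.9² = 1178 Pa.
Required CL = L/(qS) = 8142.3/(1178·16.9) = 0.4092.
CD = 0.0347 + 0.0531 × 0.4092² = 0.04359.
D = q·S·CD = 1178 × 16.9 × 0.04359 = 867.4 N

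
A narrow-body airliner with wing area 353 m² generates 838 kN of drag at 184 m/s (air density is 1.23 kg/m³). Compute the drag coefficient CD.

CD = 0.114

From D = ½ρv²S·CD, rearranging gives CD = 2D/(ρv²S).
CD = 2 × 8.38×10^5 / (1.23 × 184² × 353) = 0.114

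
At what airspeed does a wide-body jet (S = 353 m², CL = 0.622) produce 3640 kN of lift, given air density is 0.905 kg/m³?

L = ½ρv²S·CL ⇒ v = √(2L/(ρ·S·CL))
v = √(2 × 3.64×10^6 / (0.905 × 353 × 0.622)) = √36640 = 191 m/s

v = 191 m/s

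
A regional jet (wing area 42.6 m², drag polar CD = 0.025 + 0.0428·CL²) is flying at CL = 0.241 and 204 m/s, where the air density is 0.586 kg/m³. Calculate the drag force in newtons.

D = 14300 N

CD = 0.025 + 0.0428 × 0.241² = 0.02749
D = ½ρv²S·CD = ½ × 0.586 × 204² × 42.6 × 0.02749 = 14300 N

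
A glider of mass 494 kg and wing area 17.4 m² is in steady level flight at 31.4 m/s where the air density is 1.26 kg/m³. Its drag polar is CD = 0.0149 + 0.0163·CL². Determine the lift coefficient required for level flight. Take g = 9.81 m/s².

CL = 0.448

In steady level flight, lift balances weight: W = mg = 494 × 9.81 = 4846.1 N.
Dynamic pressure q = 0.5 × 1.26 × 31.4² = 621.2 Pa.
CL = W/(q·S) = 4846.1 / (621.2 × 17.4) = 0.4484.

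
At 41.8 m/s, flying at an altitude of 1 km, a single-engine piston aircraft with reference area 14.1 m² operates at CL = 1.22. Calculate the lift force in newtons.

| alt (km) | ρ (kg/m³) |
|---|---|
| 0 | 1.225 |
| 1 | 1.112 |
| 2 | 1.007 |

L = 16700 N

At 1 km, from the table: ρ = 1.112 kg/m³.
L = ½ρv²S·CL = ½ × 1.112 × 41.8² × 14.1 × 1.22 = 16700 N ≈ 16.7 kN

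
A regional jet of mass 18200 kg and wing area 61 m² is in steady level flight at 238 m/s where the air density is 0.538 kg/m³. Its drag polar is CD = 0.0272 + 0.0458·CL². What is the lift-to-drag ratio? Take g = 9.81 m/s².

L/D = 6.65

Level flight ⇒ L = W = m·g = 18200 × 9.81 = 1.7854×10^5 N.
q = ½ρv² = ½ × 0.538 × 238² = 15240 Pa.
CL = 2W/(ρv²S) = 2×1.7854×10^5/(0.538×238²×61) = 0.1921.
CD = 0.0272 + 0.0458 × 0.1921² = 0.02889.
L/D = CL/CD = 0.1921 / 0.02889 = 6.65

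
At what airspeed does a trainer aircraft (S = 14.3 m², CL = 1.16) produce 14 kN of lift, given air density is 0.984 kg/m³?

L = ½ρv²S·CL ⇒ v = √(2L/(ρ·S·CL))
v = √(2 × 14000 / (0.984 × 14.3 × 1.16)) = √1715 = 41.4 m/s

v = 41.4 m/s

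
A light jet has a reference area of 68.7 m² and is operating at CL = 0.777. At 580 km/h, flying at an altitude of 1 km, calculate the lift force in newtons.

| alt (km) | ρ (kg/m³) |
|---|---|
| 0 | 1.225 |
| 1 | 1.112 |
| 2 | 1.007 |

At 1 km, from the table: ρ = 1.112 kg/m³.
Convert speed: v = 580 km/h ÷ 3.6 = 161.1 m/s.
L = ½ρv²S·CL = ½ × 1.112 × 161.1² × 68.7 × 0.777 = 7.7×10^5 N ≈ 770 kN

L = 7.7×10^5 N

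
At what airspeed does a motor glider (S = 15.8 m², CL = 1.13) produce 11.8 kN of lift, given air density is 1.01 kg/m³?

v = 36.2 m/s

L = ½ρv²S·CL ⇒ v = √(2L/(ρ·S·CL))
v = √(2 × 11800 / (1.01 × 15.8 × 1.13)) = √1309 = 36.2 m/s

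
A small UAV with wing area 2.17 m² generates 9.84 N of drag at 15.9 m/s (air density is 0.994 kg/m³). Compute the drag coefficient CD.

From D = ½ρv²S·CD, rearranging gives CD = 2D/(ρv²S).
CD = 2 × 9.84 / (0.994 × 15.9² × 2.17) = 0.0361

CD = 0.0361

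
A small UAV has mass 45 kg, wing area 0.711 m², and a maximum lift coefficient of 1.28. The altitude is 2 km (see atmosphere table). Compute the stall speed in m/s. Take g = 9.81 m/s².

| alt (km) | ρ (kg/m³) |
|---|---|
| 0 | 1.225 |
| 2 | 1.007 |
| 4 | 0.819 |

At 2 km, from the table: ρ = 1.007 kg/m³.
Weight W = mg = 45 × 9.81 = 441.5 N.
From L = ½ρV²S·CL,max = W: V_stall = √(2W/(ρSCL,max)) = √(2·441.5/(1.007·0.711·1.28))
V_stall = √963.4 = 31 m/s

V_stall = 31 m/s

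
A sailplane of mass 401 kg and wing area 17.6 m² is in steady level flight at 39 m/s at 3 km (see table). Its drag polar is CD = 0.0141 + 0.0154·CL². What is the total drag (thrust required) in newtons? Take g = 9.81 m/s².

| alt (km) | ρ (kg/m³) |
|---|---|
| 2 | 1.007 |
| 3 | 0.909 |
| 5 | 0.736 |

At 3 km, from the table: ρ = 0.909 kg/m³.
In steady level flight, lift balances weight: W = mg = 401 × 9.81 = 3933.8 N.
Dynamic pressure q = 0.5 × 0.909 × 39² = 691.3 Pa.
Required CL = L/(qS) = 3933.8/(691.3·17.6) = 0.3233.
CD = 0.0141 + 0.0154 × 0.3233² = 0.01571.
D = q·S·CD = 691.3 × 17.6 × 0.01571 = 191.1 N

D = 191 N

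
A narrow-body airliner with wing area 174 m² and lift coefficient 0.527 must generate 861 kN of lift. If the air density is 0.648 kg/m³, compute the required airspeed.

v = 170 m/s

L = ½ρv²S·CL ⇒ v = √(2L/(ρ·S·CL))
v = √(2 × 8.61×10^5 / (0.648 × 174 × 0.527)) = √28980 = 170 m/s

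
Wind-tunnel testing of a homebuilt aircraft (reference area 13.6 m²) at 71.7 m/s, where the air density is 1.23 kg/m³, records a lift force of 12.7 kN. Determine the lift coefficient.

From L = ½ρv²S·CL, rearranging gives CL = 2L/(ρv²S).
CL = 2 × 12700 / (1.23 × 71.7² × 13.6) = 0.295

CL = 0.295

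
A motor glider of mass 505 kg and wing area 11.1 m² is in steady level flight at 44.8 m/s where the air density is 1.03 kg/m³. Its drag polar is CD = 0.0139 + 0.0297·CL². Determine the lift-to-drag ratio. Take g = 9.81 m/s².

L/D = 22.2

In steady level flight, lift balances weight: W = mg = 505 × 9.81 = 4954.1 N.
Dynamic pressure q = 0.5 × 1.03 × 44.8² = 1034 Pa.
CL = W/(q·S) = 4954.1 / (1034 × 11.1) = 0.4318.
CD = 0.0139 + 0.0297 × 0.4318² = 0.01944.
L/D = CL/CD = 0.4318 / 0.01944 = 22.2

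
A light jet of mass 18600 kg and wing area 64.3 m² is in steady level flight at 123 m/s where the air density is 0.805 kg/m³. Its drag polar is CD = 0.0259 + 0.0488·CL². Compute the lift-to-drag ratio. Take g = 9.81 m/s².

L/D = 12.8

Level flight ⇒ L = W = m·g = 18600 × 9.81 = 1.8247×10^5 N.
Dynamic pressure q = 0.5 × 0.805 × 123² = 6089 Pa.
CL = 2W/(ρv²S) = 2×1.8247×10^5/(0.805×123²×64.3) = 0.466.
CD = 0.0259 + 0.0488 × 0.466² = 0.0365.
L/D = CL/CD = 0.466 / 0.0365 = 12.8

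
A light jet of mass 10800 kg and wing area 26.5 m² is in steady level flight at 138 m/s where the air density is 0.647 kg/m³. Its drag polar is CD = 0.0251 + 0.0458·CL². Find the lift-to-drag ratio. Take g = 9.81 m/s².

Level flight ⇒ L = W = m·g = 10800 × 9.81 = 1.0595×10^5 N.
q = ½ρv² = ½ × 0.647 × 138² = 6161 Pa.
CL = 2W/(ρv²S) = 2×1.0595×10^5/(0.647×138²×26.5) = 0.649.
CD = 0.0251 + 0.0458 × 0.649² = 0.04439.
L/D = CL/CD = 0.649 / 0.04439 = 14.6

L/D = 14.6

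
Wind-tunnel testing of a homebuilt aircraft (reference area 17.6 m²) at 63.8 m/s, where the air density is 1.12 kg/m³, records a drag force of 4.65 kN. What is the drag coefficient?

From D = ½ρv²S·CD, rearranging gives CD = 2D/(ρv²S).
CD = 2 × 4650 / (1.12 × 63.8² × 17.6) = 0.116

CD = 0.116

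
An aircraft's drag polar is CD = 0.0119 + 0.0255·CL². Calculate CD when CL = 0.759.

CD = 0.0266

CD = 0.0119 + 0.0255 × 0.759² = 0.0119 + 0.01469 = 0.0266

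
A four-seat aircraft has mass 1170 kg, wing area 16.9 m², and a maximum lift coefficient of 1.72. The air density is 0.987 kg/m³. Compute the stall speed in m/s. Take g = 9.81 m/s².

V_stall = 28.3 m/s

Stall occurs when L = W at CL,max. W = mg = 1170 × 9.81 = 11480 N.
From L = ½ρV²S·CL,max = W: V_stall = √(2W/(ρSCL,max)) = √(2·11480/(0.987·16.9·1.72))
V_stall = √800.1 = 28.3 m/s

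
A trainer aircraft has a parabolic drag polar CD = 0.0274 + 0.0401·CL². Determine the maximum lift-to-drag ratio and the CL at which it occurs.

(L/D)max = 15.1, at CL = 0.827

For CD = CD0 + K·CL², (L/D)max occurs at CL* = √(CD0/K) and equals 1/(2√(K·CD0)).
(L/D)max = 1/(2√(0.0401 × 0.0274)) = 1/(2 × 0.03315) = 15.1
CL* = √(0.0274/0.0401) = 0.827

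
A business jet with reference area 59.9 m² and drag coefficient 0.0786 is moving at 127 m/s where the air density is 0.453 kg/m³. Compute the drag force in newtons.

Dynamic pressure q = ½ρv² = ½ × 0.453 × 127² = 3653 Pa.
D = q·S·CD = 3653 × 59.9 × 0.0786 = 17200 N ≈ 17.2 kN

D = 17200 N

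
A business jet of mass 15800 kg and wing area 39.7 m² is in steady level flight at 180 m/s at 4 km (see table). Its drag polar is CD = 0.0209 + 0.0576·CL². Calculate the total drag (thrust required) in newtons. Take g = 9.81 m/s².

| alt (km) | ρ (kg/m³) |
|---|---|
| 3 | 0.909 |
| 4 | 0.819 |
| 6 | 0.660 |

D = 13600 N

At 4 km, from the table: ρ = 0.819 kg/m³.
Weight W = mg = 15800 × 9.81 = 1.55×10^5 N; in level flight L = W.
q = ½ρv² = ½ × 0.819 × 180² = 13270 Pa.
CL = W/(q·S) = 1.55×10^5 / (13270 × 39.7) = 0.2943.
CD = 0.0209 + 0.0576 × 0.2943² = 0.02589.
D = q·S·CD = 13270 × 39.7 × 0.02589 = 13640 N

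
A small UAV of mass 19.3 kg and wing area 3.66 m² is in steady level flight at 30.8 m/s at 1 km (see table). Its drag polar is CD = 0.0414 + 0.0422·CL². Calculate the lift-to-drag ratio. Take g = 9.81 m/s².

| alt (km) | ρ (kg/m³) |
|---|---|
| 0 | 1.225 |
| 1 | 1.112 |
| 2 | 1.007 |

L/D = 2.35

At 1 km, from the table: ρ = 1.112 kg/m³.
Level flight ⇒ L = W = m·g = 19.3 × 9.81 = 189.33 N.
Dynamic pressure q = 0.5 × 1.112 × 30.8² = 527.4 Pa.
CL = W/(q·S) = 189.33 / (527.4 × 3.66) = 0.09808.
CD = 0.0414 + 0.0422 × 0.09808² = 0.04181.
L/D = CL/CD = 0.09808 / 0.04181 = 2.35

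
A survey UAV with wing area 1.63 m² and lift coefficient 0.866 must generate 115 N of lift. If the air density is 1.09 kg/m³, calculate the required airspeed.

v = 12.2 m/s

L = ½ρv²S·CL ⇒ v = √(2L/(ρ·S·CL))
v = √(2 × 115 / (1.09 × 1.63 × 0.866)) = √149.5 = 12.2 m/s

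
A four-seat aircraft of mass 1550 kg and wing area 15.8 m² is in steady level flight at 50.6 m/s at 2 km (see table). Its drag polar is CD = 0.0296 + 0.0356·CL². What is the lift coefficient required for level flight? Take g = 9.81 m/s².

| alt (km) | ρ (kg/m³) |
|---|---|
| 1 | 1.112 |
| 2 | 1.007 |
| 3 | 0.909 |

At 2 km, from the table: ρ = 1.007 kg/m³.
Level flight ⇒ L = W = m·g = 1550 × 9.81 = 15206 N.
Dynamic pressure q = 0.5 × 1.007 × 50.6² = 1289 Pa.
CL = W/(q·S) = 15206 / (1289 × 15.8) = 0.7465.

CL = 0.747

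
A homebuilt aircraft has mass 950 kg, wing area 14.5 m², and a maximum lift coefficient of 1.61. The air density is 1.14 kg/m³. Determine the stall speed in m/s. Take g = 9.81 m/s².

V_stall = 26.5 m/s

Weight W = mg = 950 × 9.81 = 9320 N.
From L = ½ρV²S·CL,max = W: V_stall = √(2W/(ρSCL,max)) = √(2·9320/(1.14·14.5·1.61))
V_stall = √700.4 = 26.5 m/s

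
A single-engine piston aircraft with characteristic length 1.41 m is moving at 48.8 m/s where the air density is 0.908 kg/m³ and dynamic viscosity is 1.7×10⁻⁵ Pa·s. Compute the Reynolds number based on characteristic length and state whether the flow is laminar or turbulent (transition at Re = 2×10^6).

Re = ρ·v·c/μ = 0.908 × 48.8 × 1.41 / (1.7×10⁻⁵) = 3.68×10^6
Since 3.68×10^6 > 2×10^6, the flow is turbulent.

Re = 3.68×10^6 (turbulent)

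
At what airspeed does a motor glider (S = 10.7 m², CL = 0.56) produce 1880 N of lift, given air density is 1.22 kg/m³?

v = 22.7 m/s

L = ½ρv²S·CL ⇒ v = √(2L/(ρ·S·CL))
v = √(2 × 1880 / (1.22 × 10.7 × 0.56)) = √514.3 = 22.7 m/s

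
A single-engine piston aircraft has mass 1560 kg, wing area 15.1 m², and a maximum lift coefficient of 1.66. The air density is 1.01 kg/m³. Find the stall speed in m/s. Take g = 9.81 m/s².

V_stall = 34.8 m/s

Weight W = mg = 1560 × 9.81 = 15300 N.
From L = ½ρV²S·CL,max = W: V_stall = √(2W/(ρSCL,max)) = √(2·15300/(1.01·15.1·1.66))
V_stall = √1209 = 34.8 m/s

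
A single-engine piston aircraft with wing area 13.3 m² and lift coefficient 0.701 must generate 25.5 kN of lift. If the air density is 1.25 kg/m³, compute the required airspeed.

L = ½ρv²S·CL ⇒ v = √(2L/(ρ·S·CL))
v = √(2 × 25500 / (1.25 × 13.3 × 0.701)) = √4376 = 66.2 m/s

v = 66.2 m/s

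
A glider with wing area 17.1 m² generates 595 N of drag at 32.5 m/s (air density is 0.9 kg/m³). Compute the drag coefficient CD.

From D = ½ρv²S·CD, rearranging gives CD = 2D/(ρv²S).
CD = 2 × 595 / (0.9 × 32.5² × 17.1) = 0.0732

CD = 0.0732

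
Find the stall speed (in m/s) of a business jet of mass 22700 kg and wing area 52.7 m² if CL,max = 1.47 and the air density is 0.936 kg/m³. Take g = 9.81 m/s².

Weight W = mg = 22700 × 9.81 = 2.227×10^5 N.
From L = ½ρV²S·CL,max = W: V_stall = √(2W/(ρSCL,max)) = √(2·2.227×10^5/(0.936·52.7·1.47))
V_stall = √6142 = 78.4 m/s

V_stall = 78.4 m/s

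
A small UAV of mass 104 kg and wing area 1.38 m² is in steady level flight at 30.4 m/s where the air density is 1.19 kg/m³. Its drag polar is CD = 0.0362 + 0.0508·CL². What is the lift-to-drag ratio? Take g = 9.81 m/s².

In steady level flight, lift balances weight: W = mg = 104 × 9.81 = 1020.2 N.
q = ½ρv² = ½ × 1.19 × 30.4² = 549.9 Pa.
Required CL = L/(qS) = 1020.2/(549.9·1.38) = 1.344.
CD = 0.0362 + 0.0508 × 1.344² = 0.128.
L/D = CL/CD = 1.344 / 0.128 = 10.5

L/D = 10.5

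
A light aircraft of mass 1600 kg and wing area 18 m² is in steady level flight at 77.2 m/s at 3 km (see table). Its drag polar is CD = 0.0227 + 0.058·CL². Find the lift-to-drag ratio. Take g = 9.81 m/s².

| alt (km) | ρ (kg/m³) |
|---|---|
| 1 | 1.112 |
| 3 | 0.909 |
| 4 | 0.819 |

L/D = 11.2

At 3 km, from the table: ρ = 0.909 kg/m³.
In steady level flight, lift balances weight: W = mg = 1600 × 9.81 = 15696 N.
Dynamic pressure q = 0.5 × 0.909 × 77.2² = 2709 Pa.
CL = W/(q·S) = 15696 / (2709 × 18) = 0.3219.
CD = 0.0227 + 0.058 × 0.3219² = 0.02871.
L/D = CL/CD = 0.3219 / 0.02871 = 11.2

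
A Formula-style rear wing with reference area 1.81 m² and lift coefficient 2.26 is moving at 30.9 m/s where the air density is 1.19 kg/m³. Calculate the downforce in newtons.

L = ½ρv²S·CL = ½ × 1.19 × 30.9² × 1.81 × 2.26 = 2320 N

L = 2320 N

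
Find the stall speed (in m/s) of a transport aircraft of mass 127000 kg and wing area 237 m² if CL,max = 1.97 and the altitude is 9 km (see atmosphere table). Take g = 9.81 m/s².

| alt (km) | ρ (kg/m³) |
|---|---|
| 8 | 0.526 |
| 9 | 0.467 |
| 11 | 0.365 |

At 9 km, from the table: ρ = 0.467 kg/m³.
Stall occurs when L = W at CL,max. W = mg = 127000 × 9.81 = 1.246×10^6 N.
From L = ½ρV²S·CL,max = W: V_stall = √(2W/(ρSCL,max)) = √(2·1.246×10^6/(0.467·237·1.97))
V_stall = √11430 = 107 m/s

V_stall = 107 m/s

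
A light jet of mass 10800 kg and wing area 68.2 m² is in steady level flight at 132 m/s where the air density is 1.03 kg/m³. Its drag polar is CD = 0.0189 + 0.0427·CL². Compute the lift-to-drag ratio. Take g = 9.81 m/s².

Level flight ⇒ L = W = m·g = 10800 × 9.81 = 1.0595×10^5 N.
Dynamic pressure q = 0.5 × 1.03 × 132² = 8973 Pa.
CL = W/(q·S) = 1.0595×10^5 / (8973 × 68.2) = 0.1731.
CD = 0.0189 + 0.0427 × 0.1731² = 0.02018.
L/D = CL/CD = 0.1731 / 0.02018 = 8.58

L/D = 8.58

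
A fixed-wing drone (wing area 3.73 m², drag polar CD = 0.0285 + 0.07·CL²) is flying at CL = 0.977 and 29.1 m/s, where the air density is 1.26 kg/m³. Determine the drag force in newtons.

D = 190 N

CD = 0.0285 + 0.07 × 0.977² = 0.09532
D = ½ρv²S·CD = ½ × 1.26 × 29.1² × 3.73 × 0.09532 = 190 N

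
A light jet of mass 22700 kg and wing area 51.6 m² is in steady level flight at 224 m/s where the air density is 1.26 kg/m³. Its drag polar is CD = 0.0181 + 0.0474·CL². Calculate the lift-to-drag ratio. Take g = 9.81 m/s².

L/D = 7.19

Level flight ⇒ L = W = m·g = 22700 × 9.81 = 2.2269×10^5 N.
q = ½ρv² = ½ × 1.26 × 224² = 31610 Pa.
CL = W/(q·S) = 2.2269×10^5 / (31610 × 51.6) = 0.1365.
CD = 0.0181 + 0.0474 × 0.1365² = 0.01898.
L/D = CL/CD = 0.1365 / 0.01898 = 7.19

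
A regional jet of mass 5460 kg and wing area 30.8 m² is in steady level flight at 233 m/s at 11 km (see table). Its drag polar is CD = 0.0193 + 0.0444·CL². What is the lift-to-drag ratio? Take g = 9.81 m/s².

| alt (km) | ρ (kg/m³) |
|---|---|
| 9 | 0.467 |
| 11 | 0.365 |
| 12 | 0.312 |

At 11 km, from the table: ρ = 0.365 kg/m³.
Level flight ⇒ L = W = m·g = 5460 × 9.81 = 53563 N.
q = ½ρv² = ½ × 0.365 × 233² = 9908 Pa.
CL = 2W/(ρv²S) = 2×53563/(0.365×233²×30.8) = 0.1755.
CD = 0.0193 + 0.0444 × 0.1755² = 0.02067.
L/D = CL/CD = 0.1755 / 0.02067 = 8.49

L/D = 8.49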